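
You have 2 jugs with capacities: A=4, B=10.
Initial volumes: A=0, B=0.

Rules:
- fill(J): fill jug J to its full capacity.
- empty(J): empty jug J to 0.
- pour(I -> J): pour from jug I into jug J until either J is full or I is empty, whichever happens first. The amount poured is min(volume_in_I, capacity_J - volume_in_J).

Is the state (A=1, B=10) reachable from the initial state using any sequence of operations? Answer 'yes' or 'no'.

Answer: no

Derivation:
BFS explored all 14 reachable states.
Reachable set includes: (0,0), (0,2), (0,4), (0,6), (0,8), (0,10), (2,0), (2,10), (4,0), (4,2), (4,4), (4,6) ...
Target (A=1, B=10) not in reachable set → no.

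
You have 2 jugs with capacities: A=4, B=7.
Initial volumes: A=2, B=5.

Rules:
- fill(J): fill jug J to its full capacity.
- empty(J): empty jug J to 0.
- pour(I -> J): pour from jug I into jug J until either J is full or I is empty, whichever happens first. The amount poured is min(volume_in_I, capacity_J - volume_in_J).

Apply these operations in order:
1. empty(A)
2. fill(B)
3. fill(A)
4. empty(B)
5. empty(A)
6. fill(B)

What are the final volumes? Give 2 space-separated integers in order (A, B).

Step 1: empty(A) -> (A=0 B=5)
Step 2: fill(B) -> (A=0 B=7)
Step 3: fill(A) -> (A=4 B=7)
Step 4: empty(B) -> (A=4 B=0)
Step 5: empty(A) -> (A=0 B=0)
Step 6: fill(B) -> (A=0 B=7)

Answer: 0 7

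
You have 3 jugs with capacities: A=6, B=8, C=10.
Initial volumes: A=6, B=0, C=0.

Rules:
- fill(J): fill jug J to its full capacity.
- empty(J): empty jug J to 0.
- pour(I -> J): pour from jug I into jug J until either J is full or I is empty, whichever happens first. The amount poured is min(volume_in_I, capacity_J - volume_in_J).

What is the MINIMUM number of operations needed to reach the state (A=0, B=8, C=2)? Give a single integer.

BFS from (A=6, B=0, C=0). One shortest path:
  1. empty(A) -> (A=0 B=0 C=0)
  2. fill(C) -> (A=0 B=0 C=10)
  3. pour(C -> B) -> (A=0 B=8 C=2)
Reached target in 3 moves.

Answer: 3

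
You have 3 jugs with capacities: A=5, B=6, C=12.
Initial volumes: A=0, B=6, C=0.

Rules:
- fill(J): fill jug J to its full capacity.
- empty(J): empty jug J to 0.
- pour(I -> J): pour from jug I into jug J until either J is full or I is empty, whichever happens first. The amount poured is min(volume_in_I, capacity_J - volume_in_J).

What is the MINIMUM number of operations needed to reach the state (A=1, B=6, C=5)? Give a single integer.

BFS from (A=0, B=6, C=0). One shortest path:
  1. pour(B -> A) -> (A=5 B=1 C=0)
  2. pour(A -> C) -> (A=0 B=1 C=5)
  3. pour(B -> A) -> (A=1 B=0 C=5)
  4. fill(B) -> (A=1 B=6 C=5)
Reached target in 4 moves.

Answer: 4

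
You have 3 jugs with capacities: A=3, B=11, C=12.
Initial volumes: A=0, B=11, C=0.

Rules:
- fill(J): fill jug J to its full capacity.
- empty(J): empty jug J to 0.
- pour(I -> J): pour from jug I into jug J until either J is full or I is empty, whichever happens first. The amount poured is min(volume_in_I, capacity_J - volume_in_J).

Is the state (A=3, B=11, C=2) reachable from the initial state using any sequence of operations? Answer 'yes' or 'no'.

Answer: yes

Derivation:
BFS from (A=0, B=11, C=0):
  1. fill(A) -> (A=3 B=11 C=0)
  2. pour(A -> C) -> (A=0 B=11 C=3)
  3. fill(A) -> (A=3 B=11 C=3)
  4. pour(B -> C) -> (A=3 B=2 C=12)
  5. empty(C) -> (A=3 B=2 C=0)
  6. pour(B -> C) -> (A=3 B=0 C=2)
  7. fill(B) -> (A=3 B=11 C=2)
Target reached → yes.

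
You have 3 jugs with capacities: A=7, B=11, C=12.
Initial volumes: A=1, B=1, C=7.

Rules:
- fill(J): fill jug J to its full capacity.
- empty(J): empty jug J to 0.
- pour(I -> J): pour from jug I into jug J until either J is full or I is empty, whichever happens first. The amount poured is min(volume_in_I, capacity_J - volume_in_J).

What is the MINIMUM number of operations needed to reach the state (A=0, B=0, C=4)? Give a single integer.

Answer: 4

Derivation:
BFS from (A=1, B=1, C=7). One shortest path:
  1. fill(A) -> (A=7 B=1 C=7)
  2. pour(A -> B) -> (A=0 B=8 C=7)
  3. pour(C -> B) -> (A=0 B=11 C=4)
  4. empty(B) -> (A=0 B=0 C=4)
Reached target in 4 moves.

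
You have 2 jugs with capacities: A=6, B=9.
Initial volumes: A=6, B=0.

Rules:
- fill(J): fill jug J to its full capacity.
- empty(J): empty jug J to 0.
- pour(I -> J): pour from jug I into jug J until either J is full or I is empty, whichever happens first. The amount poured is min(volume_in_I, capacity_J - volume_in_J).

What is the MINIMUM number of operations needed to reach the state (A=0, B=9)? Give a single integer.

Answer: 2

Derivation:
BFS from (A=6, B=0). One shortest path:
  1. empty(A) -> (A=0 B=0)
  2. fill(B) -> (A=0 B=9)
Reached target in 2 moves.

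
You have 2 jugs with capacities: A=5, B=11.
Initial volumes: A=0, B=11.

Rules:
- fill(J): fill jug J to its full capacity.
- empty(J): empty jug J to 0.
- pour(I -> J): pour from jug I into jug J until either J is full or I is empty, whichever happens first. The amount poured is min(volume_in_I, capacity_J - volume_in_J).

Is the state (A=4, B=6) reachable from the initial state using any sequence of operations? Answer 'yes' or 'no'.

BFS explored all 32 reachable states.
Reachable set includes: (0,0), (0,1), (0,2), (0,3), (0,4), (0,5), (0,6), (0,7), (0,8), (0,9), (0,10), (0,11) ...
Target (A=4, B=6) not in reachable set → no.

Answer: no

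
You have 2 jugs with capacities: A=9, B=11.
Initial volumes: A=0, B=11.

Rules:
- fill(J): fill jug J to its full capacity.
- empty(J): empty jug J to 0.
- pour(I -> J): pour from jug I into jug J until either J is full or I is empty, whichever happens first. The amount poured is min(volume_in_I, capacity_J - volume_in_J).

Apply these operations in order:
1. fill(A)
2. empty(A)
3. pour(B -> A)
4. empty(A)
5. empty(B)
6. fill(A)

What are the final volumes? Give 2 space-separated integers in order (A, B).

Step 1: fill(A) -> (A=9 B=11)
Step 2: empty(A) -> (A=0 B=11)
Step 3: pour(B -> A) -> (A=9 B=2)
Step 4: empty(A) -> (A=0 B=2)
Step 5: empty(B) -> (A=0 B=0)
Step 6: fill(A) -> (A=9 B=0)

Answer: 9 0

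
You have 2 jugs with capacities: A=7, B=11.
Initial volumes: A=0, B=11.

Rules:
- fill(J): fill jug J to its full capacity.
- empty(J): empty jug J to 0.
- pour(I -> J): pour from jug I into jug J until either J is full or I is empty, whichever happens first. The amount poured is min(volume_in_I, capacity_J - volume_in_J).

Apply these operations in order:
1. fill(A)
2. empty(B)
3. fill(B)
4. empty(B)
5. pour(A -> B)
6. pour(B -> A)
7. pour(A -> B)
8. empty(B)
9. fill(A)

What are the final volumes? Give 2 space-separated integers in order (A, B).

Answer: 7 0

Derivation:
Step 1: fill(A) -> (A=7 B=11)
Step 2: empty(B) -> (A=7 B=0)
Step 3: fill(B) -> (A=7 B=11)
Step 4: empty(B) -> (A=7 B=0)
Step 5: pour(A -> B) -> (A=0 B=7)
Step 6: pour(B -> A) -> (A=7 B=0)
Step 7: pour(A -> B) -> (A=0 B=7)
Step 8: empty(B) -> (A=0 B=0)
Step 9: fill(A) -> (A=7 B=0)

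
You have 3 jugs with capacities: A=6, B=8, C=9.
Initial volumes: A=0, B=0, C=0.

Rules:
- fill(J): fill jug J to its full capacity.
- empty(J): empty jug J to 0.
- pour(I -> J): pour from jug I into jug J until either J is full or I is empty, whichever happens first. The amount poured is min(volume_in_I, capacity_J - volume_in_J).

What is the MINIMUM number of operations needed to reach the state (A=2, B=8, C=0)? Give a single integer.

Answer: 5

Derivation:
BFS from (A=0, B=0, C=0). One shortest path:
  1. fill(B) -> (A=0 B=8 C=0)
  2. pour(B -> A) -> (A=6 B=2 C=0)
  3. empty(A) -> (A=0 B=2 C=0)
  4. pour(B -> A) -> (A=2 B=0 C=0)
  5. fill(B) -> (A=2 B=8 C=0)
Reached target in 5 moves.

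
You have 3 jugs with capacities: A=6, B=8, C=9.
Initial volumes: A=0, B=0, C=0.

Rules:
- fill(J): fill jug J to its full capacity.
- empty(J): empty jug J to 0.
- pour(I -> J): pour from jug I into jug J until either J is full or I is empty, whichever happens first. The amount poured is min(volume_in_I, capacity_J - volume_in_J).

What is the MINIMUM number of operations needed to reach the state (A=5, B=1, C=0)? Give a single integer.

BFS from (A=0, B=0, C=0). One shortest path:
  1. fill(A) -> (A=6 B=0 C=0)
  2. fill(B) -> (A=6 B=8 C=0)
  3. pour(B -> C) -> (A=6 B=0 C=8)
  4. pour(A -> C) -> (A=5 B=0 C=9)
  5. pour(C -> B) -> (A=5 B=8 C=1)
  6. empty(B) -> (A=5 B=0 C=1)
  7. pour(C -> B) -> (A=5 B=1 C=0)
Reached target in 7 moves.

Answer: 7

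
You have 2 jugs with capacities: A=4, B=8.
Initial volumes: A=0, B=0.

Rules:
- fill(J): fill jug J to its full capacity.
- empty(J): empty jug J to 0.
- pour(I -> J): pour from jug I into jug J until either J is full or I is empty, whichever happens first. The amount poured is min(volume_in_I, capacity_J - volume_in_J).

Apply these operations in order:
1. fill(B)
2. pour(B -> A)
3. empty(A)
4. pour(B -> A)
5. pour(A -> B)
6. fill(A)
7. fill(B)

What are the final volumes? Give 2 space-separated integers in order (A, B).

Step 1: fill(B) -> (A=0 B=8)
Step 2: pour(B -> A) -> (A=4 B=4)
Step 3: empty(A) -> (A=0 B=4)
Step 4: pour(B -> A) -> (A=4 B=0)
Step 5: pour(A -> B) -> (A=0 B=4)
Step 6: fill(A) -> (A=4 B=4)
Step 7: fill(B) -> (A=4 B=8)

Answer: 4 8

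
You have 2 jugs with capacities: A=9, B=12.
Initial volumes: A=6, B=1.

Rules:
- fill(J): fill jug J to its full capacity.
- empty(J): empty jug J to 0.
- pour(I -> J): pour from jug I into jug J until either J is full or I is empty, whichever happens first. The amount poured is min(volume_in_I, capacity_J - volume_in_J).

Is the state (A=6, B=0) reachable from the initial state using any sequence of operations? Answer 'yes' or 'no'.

BFS from (A=6, B=1):
  1. empty(B) -> (A=6 B=0)
Target reached → yes.

Answer: yes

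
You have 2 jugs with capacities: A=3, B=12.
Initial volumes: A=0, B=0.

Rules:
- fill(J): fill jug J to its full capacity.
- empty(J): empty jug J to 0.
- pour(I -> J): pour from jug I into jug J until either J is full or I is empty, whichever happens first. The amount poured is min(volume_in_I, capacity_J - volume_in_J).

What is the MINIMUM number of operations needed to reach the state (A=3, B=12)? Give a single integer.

BFS from (A=0, B=0). One shortest path:
  1. fill(A) -> (A=3 B=0)
  2. fill(B) -> (A=3 B=12)
Reached target in 2 moves.

Answer: 2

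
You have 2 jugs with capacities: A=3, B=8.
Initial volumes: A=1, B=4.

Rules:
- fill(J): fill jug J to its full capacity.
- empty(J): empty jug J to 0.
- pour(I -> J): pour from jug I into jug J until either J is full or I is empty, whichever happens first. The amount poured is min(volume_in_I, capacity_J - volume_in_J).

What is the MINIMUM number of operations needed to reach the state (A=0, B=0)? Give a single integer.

BFS from (A=1, B=4). One shortest path:
  1. empty(A) -> (A=0 B=4)
  2. empty(B) -> (A=0 B=0)
Reached target in 2 moves.

Answer: 2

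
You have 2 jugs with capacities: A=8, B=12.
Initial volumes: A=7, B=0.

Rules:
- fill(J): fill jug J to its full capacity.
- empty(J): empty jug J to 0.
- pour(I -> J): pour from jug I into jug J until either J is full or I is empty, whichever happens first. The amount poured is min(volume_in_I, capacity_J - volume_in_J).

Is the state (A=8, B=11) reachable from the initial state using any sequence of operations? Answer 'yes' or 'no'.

BFS from (A=7, B=0):
  1. fill(B) -> (A=7 B=12)
  2. pour(B -> A) -> (A=8 B=11)
Target reached → yes.

Answer: yes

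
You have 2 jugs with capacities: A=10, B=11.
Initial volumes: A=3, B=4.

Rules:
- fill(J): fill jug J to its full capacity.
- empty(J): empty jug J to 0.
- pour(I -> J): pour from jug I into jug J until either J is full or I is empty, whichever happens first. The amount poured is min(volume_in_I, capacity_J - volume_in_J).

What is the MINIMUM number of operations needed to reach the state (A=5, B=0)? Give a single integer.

Answer: 6

Derivation:
BFS from (A=3, B=4). One shortest path:
  1. empty(A) -> (A=0 B=4)
  2. pour(B -> A) -> (A=4 B=0)
  3. fill(B) -> (A=4 B=11)
  4. pour(B -> A) -> (A=10 B=5)
  5. empty(A) -> (A=0 B=5)
  6. pour(B -> A) -> (A=5 B=0)
Reached target in 6 moves.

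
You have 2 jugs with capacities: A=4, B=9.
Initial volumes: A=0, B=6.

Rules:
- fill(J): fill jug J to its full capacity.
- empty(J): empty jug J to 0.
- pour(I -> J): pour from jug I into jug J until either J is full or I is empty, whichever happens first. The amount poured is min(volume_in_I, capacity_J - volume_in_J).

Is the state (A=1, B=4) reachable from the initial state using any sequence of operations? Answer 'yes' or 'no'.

Answer: no

Derivation:
BFS explored all 26 reachable states.
Reachable set includes: (0,0), (0,1), (0,2), (0,3), (0,4), (0,5), (0,6), (0,7), (0,8), (0,9), (1,0), (1,9) ...
Target (A=1, B=4) not in reachable set → no.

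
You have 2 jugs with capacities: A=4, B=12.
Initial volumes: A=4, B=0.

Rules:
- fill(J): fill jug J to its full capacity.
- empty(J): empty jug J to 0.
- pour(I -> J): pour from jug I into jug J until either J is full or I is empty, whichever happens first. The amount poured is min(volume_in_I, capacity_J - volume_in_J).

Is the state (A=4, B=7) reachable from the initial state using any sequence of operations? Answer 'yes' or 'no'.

BFS explored all 8 reachable states.
Reachable set includes: (0,0), (0,4), (0,8), (0,12), (4,0), (4,4), (4,8), (4,12)
Target (A=4, B=7) not in reachable set → no.

Answer: no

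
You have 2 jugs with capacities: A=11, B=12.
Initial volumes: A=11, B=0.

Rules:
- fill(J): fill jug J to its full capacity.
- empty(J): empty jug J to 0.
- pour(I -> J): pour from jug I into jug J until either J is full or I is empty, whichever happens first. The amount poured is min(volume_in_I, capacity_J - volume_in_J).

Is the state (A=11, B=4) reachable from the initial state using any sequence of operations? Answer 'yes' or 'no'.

BFS from (A=11, B=0):
  1. empty(A) -> (A=0 B=0)
  2. fill(B) -> (A=0 B=12)
  3. pour(B -> A) -> (A=11 B=1)
  4. empty(A) -> (A=0 B=1)
  5. pour(B -> A) -> (A=1 B=0)
  6. fill(B) -> (A=1 B=12)
  7. pour(B -> A) -> (A=11 B=2)
  8. empty(A) -> (A=0 B=2)
  9. pour(B -> A) -> (A=2 B=0)
  10. fill(B) -> (A=2 B=12)
  11. pour(B -> A) -> (A=11 B=3)
  12. empty(A) -> (A=0 B=3)
  13. pour(B -> A) -> (A=3 B=0)
  14. fill(B) -> (A=3 B=12)
  15. pour(B -> A) -> (A=11 B=4)
Target reached → yes.

Answer: yes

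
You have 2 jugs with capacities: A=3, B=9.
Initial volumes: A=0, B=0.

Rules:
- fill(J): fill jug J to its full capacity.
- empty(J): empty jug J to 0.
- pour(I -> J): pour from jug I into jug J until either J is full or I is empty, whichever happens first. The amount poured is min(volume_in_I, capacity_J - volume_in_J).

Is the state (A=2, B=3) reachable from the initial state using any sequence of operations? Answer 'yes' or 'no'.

BFS explored all 8 reachable states.
Reachable set includes: (0,0), (0,3), (0,6), (0,9), (3,0), (3,3), (3,6), (3,9)
Target (A=2, B=3) not in reachable set → no.

Answer: no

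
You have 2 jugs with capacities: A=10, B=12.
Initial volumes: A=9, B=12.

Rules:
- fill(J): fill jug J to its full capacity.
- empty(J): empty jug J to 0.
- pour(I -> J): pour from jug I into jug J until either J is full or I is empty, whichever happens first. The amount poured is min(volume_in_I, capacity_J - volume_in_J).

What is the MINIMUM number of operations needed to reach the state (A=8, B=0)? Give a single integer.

BFS from (A=9, B=12). One shortest path:
  1. fill(A) -> (A=10 B=12)
  2. empty(B) -> (A=10 B=0)
  3. pour(A -> B) -> (A=0 B=10)
  4. fill(A) -> (A=10 B=10)
  5. pour(A -> B) -> (A=8 B=12)
  6. empty(B) -> (A=8 B=0)
Reached target in 6 moves.

Answer: 6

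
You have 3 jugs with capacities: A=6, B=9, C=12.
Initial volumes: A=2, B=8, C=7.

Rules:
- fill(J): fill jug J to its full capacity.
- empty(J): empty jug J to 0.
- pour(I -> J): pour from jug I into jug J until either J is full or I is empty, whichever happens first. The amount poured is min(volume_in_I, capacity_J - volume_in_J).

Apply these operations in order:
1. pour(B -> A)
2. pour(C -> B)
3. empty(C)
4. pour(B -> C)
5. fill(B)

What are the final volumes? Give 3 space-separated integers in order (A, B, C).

Step 1: pour(B -> A) -> (A=6 B=4 C=7)
Step 2: pour(C -> B) -> (A=6 B=9 C=2)
Step 3: empty(C) -> (A=6 B=9 C=0)
Step 4: pour(B -> C) -> (A=6 B=0 C=9)
Step 5: fill(B) -> (A=6 B=9 C=9)

Answer: 6 9 9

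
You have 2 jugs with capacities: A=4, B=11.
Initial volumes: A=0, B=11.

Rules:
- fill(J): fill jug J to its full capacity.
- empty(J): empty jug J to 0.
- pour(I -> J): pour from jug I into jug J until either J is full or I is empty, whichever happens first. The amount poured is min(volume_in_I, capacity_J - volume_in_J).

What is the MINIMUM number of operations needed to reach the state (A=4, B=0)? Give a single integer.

BFS from (A=0, B=11). One shortest path:
  1. fill(A) -> (A=4 B=11)
  2. empty(B) -> (A=4 B=0)
Reached target in 2 moves.

Answer: 2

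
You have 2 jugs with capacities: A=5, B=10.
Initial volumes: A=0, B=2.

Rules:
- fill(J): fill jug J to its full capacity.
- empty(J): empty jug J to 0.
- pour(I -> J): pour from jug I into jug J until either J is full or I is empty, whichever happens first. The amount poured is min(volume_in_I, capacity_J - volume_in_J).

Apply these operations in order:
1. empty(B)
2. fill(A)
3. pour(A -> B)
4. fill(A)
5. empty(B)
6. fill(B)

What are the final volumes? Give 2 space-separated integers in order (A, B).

Step 1: empty(B) -> (A=0 B=0)
Step 2: fill(A) -> (A=5 B=0)
Step 3: pour(A -> B) -> (A=0 B=5)
Step 4: fill(A) -> (A=5 B=5)
Step 5: empty(B) -> (A=5 B=0)
Step 6: fill(B) -> (A=5 B=10)

Answer: 5 10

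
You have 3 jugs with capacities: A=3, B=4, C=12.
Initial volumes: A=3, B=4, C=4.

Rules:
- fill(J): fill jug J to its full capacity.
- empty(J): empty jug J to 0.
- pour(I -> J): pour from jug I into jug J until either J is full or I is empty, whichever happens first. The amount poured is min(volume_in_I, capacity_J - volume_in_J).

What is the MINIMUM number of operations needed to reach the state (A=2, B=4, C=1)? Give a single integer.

Answer: 4

Derivation:
BFS from (A=3, B=4, C=4). One shortest path:
  1. empty(B) -> (A=3 B=0 C=4)
  2. pour(A -> B) -> (A=0 B=3 C=4)
  3. pour(C -> A) -> (A=3 B=3 C=1)
  4. pour(A -> B) -> (A=2 B=4 C=1)
Reached target in 4 moves.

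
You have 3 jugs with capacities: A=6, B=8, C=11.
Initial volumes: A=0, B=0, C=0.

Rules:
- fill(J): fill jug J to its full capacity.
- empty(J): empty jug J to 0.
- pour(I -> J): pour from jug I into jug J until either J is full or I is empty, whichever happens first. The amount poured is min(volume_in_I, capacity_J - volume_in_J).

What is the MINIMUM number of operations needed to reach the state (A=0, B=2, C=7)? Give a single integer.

BFS from (A=0, B=0, C=0). One shortest path:
  1. fill(A) -> (A=6 B=0 C=0)
  2. fill(C) -> (A=6 B=0 C=11)
  3. pour(A -> B) -> (A=0 B=6 C=11)
  4. pour(C -> B) -> (A=0 B=8 C=9)
  5. empty(B) -> (A=0 B=0 C=9)
  6. pour(C -> B) -> (A=0 B=8 C=1)
  7. pour(B -> A) -> (A=6 B=2 C=1)
  8. pour(A -> C) -> (A=0 B=2 C=7)
Reached target in 8 moves.

Answer: 8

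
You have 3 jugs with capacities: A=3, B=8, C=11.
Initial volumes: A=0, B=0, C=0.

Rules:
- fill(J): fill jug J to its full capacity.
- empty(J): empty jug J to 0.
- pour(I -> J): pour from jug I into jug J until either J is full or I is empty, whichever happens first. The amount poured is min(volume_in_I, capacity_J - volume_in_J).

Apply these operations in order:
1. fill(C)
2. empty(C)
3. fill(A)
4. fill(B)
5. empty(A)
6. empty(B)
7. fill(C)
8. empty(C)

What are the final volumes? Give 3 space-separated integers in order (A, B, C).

Answer: 0 0 0

Derivation:
Step 1: fill(C) -> (A=0 B=0 C=11)
Step 2: empty(C) -> (A=0 B=0 C=0)
Step 3: fill(A) -> (A=3 B=0 C=0)
Step 4: fill(B) -> (A=3 B=8 C=0)
Step 5: empty(A) -> (A=0 B=8 C=0)
Step 6: empty(B) -> (A=0 B=0 C=0)
Step 7: fill(C) -> (A=0 B=0 C=11)
Step 8: empty(C) -> (A=0 B=0 C=0)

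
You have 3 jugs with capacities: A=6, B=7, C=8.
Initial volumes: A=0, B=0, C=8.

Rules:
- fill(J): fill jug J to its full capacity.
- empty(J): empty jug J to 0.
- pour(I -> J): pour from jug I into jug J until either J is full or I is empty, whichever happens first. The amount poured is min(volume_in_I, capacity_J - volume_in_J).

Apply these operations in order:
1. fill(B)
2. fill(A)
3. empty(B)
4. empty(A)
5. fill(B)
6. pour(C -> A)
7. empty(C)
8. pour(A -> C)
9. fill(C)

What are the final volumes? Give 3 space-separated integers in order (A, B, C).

Answer: 0 7 8

Derivation:
Step 1: fill(B) -> (A=0 B=7 C=8)
Step 2: fill(A) -> (A=6 B=7 C=8)
Step 3: empty(B) -> (A=6 B=0 C=8)
Step 4: empty(A) -> (A=0 B=0 C=8)
Step 5: fill(B) -> (A=0 B=7 C=8)
Step 6: pour(C -> A) -> (A=6 B=7 C=2)
Step 7: empty(C) -> (A=6 B=7 C=0)
Step 8: pour(A -> C) -> (A=0 B=7 C=6)
Step 9: fill(C) -> (A=0 B=7 C=8)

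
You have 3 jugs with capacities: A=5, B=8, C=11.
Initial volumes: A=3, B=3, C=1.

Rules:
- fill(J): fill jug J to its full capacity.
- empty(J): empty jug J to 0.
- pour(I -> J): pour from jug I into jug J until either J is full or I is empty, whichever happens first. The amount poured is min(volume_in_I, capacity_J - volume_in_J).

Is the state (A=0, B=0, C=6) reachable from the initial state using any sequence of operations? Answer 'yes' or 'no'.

Answer: yes

Derivation:
BFS from (A=3, B=3, C=1):
  1. fill(A) -> (A=5 B=3 C=1)
  2. empty(B) -> (A=5 B=0 C=1)
  3. pour(A -> C) -> (A=0 B=0 C=6)
Target reached → yes.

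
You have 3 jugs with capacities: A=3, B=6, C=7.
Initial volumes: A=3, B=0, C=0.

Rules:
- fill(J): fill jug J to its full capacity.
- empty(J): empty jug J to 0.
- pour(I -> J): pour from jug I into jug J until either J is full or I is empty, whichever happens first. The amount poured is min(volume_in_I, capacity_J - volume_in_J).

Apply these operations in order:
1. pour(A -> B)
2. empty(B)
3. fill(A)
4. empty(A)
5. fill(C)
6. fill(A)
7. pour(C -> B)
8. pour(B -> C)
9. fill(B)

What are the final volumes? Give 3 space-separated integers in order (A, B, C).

Step 1: pour(A -> B) -> (A=0 B=3 C=0)
Step 2: empty(B) -> (A=0 B=0 C=0)
Step 3: fill(A) -> (A=3 B=0 C=0)
Step 4: empty(A) -> (A=0 B=0 C=0)
Step 5: fill(C) -> (A=0 B=0 C=7)
Step 6: fill(A) -> (A=3 B=0 C=7)
Step 7: pour(C -> B) -> (A=3 B=6 C=1)
Step 8: pour(B -> C) -> (A=3 B=0 C=7)
Step 9: fill(B) -> (A=3 B=6 C=7)

Answer: 3 6 7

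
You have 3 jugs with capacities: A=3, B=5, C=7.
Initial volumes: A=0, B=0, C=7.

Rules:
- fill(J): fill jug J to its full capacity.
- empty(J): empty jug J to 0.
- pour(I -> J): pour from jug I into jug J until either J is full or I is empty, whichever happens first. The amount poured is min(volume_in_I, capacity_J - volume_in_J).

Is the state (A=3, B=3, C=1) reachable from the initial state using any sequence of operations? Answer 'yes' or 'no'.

BFS from (A=0, B=0, C=7):
  1. pour(C -> A) -> (A=3 B=0 C=4)
  2. pour(A -> B) -> (A=0 B=3 C=4)
  3. pour(C -> A) -> (A=3 B=3 C=1)
Target reached → yes.

Answer: yes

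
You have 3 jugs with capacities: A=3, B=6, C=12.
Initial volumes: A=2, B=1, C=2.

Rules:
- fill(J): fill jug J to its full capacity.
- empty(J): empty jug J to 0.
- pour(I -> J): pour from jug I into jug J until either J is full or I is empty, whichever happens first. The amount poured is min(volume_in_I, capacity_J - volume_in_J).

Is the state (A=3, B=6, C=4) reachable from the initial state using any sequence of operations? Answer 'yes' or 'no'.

BFS from (A=2, B=1, C=2):
  1. fill(B) -> (A=2 B=6 C=2)
  2. pour(A -> C) -> (A=0 B=6 C=4)
  3. fill(A) -> (A=3 B=6 C=4)
Target reached → yes.

Answer: yes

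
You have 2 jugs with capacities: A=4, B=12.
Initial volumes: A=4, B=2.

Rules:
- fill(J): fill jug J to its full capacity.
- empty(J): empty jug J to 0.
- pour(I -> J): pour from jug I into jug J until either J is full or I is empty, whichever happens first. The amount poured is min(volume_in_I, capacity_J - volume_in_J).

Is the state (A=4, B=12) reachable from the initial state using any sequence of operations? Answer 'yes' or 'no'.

BFS from (A=4, B=2):
  1. fill(B) -> (A=4 B=12)
Target reached → yes.

Answer: yes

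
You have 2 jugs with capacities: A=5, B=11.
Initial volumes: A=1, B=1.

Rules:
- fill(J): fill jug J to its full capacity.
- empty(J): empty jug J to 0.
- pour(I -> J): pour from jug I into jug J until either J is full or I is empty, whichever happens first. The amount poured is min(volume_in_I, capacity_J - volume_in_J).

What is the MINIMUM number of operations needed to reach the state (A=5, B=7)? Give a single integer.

BFS from (A=1, B=1). One shortest path:
  1. fill(B) -> (A=1 B=11)
  2. pour(B -> A) -> (A=5 B=7)
Reached target in 2 moves.

Answer: 2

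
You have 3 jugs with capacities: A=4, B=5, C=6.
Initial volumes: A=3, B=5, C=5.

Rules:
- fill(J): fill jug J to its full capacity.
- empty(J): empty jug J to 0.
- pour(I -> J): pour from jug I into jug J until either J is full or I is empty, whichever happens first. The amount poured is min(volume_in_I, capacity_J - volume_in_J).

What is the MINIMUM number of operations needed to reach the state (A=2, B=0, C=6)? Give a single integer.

BFS from (A=3, B=5, C=5). One shortest path:
  1. empty(B) -> (A=3 B=0 C=5)
  2. pour(A -> C) -> (A=2 B=0 C=6)
Reached target in 2 moves.

Answer: 2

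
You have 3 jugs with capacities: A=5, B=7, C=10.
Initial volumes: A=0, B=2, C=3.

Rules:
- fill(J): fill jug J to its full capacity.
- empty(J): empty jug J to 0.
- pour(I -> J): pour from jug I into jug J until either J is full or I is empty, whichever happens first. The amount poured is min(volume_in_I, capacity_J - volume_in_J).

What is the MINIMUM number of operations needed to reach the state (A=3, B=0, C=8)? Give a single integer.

Answer: 7

Derivation:
BFS from (A=0, B=2, C=3). One shortest path:
  1. fill(A) -> (A=5 B=2 C=3)
  2. empty(B) -> (A=5 B=0 C=3)
  3. pour(A -> B) -> (A=0 B=5 C=3)
  4. pour(C -> A) -> (A=3 B=5 C=0)
  5. fill(C) -> (A=3 B=5 C=10)
  6. pour(C -> B) -> (A=3 B=7 C=8)
  7. empty(B) -> (A=3 B=0 C=8)
Reached target in 7 moves.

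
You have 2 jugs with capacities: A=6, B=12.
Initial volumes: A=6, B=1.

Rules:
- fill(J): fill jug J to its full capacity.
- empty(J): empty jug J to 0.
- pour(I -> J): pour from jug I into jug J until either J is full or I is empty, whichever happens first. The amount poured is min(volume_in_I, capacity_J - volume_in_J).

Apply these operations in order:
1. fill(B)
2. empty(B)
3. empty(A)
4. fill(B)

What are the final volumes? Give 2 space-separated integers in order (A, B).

Step 1: fill(B) -> (A=6 B=12)
Step 2: empty(B) -> (A=6 B=0)
Step 3: empty(A) -> (A=0 B=0)
Step 4: fill(B) -> (A=0 B=12)

Answer: 0 12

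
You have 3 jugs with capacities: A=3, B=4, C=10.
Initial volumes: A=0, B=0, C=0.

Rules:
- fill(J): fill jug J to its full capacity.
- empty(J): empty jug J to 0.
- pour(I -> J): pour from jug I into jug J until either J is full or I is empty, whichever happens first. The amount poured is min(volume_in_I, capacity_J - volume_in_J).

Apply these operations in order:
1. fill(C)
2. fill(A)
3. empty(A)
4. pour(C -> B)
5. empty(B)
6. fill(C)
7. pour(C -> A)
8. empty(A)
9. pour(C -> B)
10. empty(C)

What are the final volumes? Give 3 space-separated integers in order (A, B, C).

Answer: 0 4 0

Derivation:
Step 1: fill(C) -> (A=0 B=0 C=10)
Step 2: fill(A) -> (A=3 B=0 C=10)
Step 3: empty(A) -> (A=0 B=0 C=10)
Step 4: pour(C -> B) -> (A=0 B=4 C=6)
Step 5: empty(B) -> (A=0 B=0 C=6)
Step 6: fill(C) -> (A=0 B=0 C=10)
Step 7: pour(C -> A) -> (A=3 B=0 C=7)
Step 8: empty(A) -> (A=0 B=0 C=7)
Step 9: pour(C -> B) -> (A=0 B=4 C=3)
Step 10: empty(C) -> (A=0 B=4 C=0)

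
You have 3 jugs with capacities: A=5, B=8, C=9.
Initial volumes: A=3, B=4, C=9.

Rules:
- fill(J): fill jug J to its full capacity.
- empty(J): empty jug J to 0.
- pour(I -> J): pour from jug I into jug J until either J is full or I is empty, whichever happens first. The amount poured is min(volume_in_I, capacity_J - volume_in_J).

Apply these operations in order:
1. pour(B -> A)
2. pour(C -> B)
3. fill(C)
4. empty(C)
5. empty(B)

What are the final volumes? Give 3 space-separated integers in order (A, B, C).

Step 1: pour(B -> A) -> (A=5 B=2 C=9)
Step 2: pour(C -> B) -> (A=5 B=8 C=3)
Step 3: fill(C) -> (A=5 B=8 C=9)
Step 4: empty(C) -> (A=5 B=8 C=0)
Step 5: empty(B) -> (A=5 B=0 C=0)

Answer: 5 0 0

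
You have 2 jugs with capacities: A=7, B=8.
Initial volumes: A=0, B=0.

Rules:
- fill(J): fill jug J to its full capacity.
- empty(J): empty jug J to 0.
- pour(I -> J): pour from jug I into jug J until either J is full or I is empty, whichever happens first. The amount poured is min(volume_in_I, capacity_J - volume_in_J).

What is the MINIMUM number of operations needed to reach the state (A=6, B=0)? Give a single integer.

Answer: 5

Derivation:
BFS from (A=0, B=0). One shortest path:
  1. fill(A) -> (A=7 B=0)
  2. pour(A -> B) -> (A=0 B=7)
  3. fill(A) -> (A=7 B=7)
  4. pour(A -> B) -> (A=6 B=8)
  5. empty(B) -> (A=6 B=0)
Reached target in 5 moves.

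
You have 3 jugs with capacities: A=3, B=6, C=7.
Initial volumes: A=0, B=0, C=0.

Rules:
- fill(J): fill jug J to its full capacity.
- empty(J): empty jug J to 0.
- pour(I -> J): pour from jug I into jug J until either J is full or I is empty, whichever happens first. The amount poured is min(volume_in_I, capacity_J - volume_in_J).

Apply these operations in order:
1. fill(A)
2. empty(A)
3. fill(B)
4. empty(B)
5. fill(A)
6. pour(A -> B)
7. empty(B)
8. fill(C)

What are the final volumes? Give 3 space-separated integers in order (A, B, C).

Answer: 0 0 7

Derivation:
Step 1: fill(A) -> (A=3 B=0 C=0)
Step 2: empty(A) -> (A=0 B=0 C=0)
Step 3: fill(B) -> (A=0 B=6 C=0)
Step 4: empty(B) -> (A=0 B=0 C=0)
Step 5: fill(A) -> (A=3 B=0 C=0)
Step 6: pour(A -> B) -> (A=0 B=3 C=0)
Step 7: empty(B) -> (A=0 B=0 C=0)
Step 8: fill(C) -> (A=0 B=0 C=7)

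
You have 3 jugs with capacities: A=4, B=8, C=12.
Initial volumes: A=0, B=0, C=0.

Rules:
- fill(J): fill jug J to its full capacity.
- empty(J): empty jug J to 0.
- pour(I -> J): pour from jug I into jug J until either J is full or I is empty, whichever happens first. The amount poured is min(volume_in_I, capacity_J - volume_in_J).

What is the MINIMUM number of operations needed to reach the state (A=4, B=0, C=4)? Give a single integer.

Answer: 3

Derivation:
BFS from (A=0, B=0, C=0). One shortest path:
  1. fill(A) -> (A=4 B=0 C=0)
  2. pour(A -> C) -> (A=0 B=0 C=4)
  3. fill(A) -> (A=4 B=0 C=4)
Reached target in 3 moves.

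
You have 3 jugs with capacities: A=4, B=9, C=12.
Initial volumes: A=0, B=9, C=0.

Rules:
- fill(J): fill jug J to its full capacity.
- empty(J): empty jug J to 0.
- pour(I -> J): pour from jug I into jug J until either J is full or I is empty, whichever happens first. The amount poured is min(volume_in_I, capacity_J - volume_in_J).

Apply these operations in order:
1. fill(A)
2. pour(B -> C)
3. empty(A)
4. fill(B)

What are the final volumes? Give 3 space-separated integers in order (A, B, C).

Answer: 0 9 9

Derivation:
Step 1: fill(A) -> (A=4 B=9 C=0)
Step 2: pour(B -> C) -> (A=4 B=0 C=9)
Step 3: empty(A) -> (A=0 B=0 C=9)
Step 4: fill(B) -> (A=0 B=9 C=9)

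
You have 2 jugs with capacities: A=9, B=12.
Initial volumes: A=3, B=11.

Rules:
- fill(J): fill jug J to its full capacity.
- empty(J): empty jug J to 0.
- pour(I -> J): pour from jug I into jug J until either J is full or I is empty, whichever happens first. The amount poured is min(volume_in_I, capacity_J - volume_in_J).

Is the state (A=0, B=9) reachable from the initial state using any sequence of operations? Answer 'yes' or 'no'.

BFS from (A=3, B=11):
  1. fill(A) -> (A=9 B=11)
  2. empty(B) -> (A=9 B=0)
  3. pour(A -> B) -> (A=0 B=9)
Target reached → yes.

Answer: yes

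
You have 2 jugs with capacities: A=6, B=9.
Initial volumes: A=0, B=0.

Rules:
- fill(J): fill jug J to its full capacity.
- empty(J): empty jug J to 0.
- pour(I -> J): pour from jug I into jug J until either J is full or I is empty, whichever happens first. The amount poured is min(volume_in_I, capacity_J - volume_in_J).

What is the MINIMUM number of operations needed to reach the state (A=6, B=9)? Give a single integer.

Answer: 2

Derivation:
BFS from (A=0, B=0). One shortest path:
  1. fill(A) -> (A=6 B=0)
  2. fill(B) -> (A=6 B=9)
Reached target in 2 moves.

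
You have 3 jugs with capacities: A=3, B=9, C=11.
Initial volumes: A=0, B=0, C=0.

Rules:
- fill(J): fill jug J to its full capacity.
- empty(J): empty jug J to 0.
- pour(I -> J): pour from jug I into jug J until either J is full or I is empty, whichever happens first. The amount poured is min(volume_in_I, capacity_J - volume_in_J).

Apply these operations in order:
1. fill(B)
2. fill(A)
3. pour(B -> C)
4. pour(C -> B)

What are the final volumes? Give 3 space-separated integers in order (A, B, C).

Step 1: fill(B) -> (A=0 B=9 C=0)
Step 2: fill(A) -> (A=3 B=9 C=0)
Step 3: pour(B -> C) -> (A=3 B=0 C=9)
Step 4: pour(C -> B) -> (A=3 B=9 C=0)

Answer: 3 9 0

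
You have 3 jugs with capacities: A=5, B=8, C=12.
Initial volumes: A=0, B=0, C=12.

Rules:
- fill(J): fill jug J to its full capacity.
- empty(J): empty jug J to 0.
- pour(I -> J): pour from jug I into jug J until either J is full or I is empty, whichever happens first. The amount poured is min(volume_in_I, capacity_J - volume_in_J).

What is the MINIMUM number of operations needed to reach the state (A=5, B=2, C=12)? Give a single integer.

Answer: 5

Derivation:
BFS from (A=0, B=0, C=12). One shortest path:
  1. pour(C -> A) -> (A=5 B=0 C=7)
  2. empty(A) -> (A=0 B=0 C=7)
  3. pour(C -> A) -> (A=5 B=0 C=2)
  4. pour(C -> B) -> (A=5 B=2 C=0)
  5. fill(C) -> (A=5 B=2 C=12)
Reached target in 5 moves.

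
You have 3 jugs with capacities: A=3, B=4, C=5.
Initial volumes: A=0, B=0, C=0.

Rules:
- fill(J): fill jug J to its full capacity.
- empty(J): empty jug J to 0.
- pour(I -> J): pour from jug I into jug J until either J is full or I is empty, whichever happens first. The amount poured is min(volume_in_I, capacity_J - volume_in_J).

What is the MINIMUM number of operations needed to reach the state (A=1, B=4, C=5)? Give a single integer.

Answer: 4

Derivation:
BFS from (A=0, B=0, C=0). One shortest path:
  1. fill(C) -> (A=0 B=0 C=5)
  2. pour(C -> B) -> (A=0 B=4 C=1)
  3. pour(C -> A) -> (A=1 B=4 C=0)
  4. fill(C) -> (A=1 B=4 C=5)
Reached target in 4 moves.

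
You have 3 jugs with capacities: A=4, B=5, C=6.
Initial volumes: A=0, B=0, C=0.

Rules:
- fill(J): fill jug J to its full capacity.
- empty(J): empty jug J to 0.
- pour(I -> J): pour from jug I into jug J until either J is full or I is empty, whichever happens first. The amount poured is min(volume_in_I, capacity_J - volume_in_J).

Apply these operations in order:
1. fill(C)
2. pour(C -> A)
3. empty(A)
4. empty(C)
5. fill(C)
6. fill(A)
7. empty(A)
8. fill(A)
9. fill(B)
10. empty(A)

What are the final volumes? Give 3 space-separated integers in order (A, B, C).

Step 1: fill(C) -> (A=0 B=0 C=6)
Step 2: pour(C -> A) -> (A=4 B=0 C=2)
Step 3: empty(A) -> (A=0 B=0 C=2)
Step 4: empty(C) -> (A=0 B=0 C=0)
Step 5: fill(C) -> (A=0 B=0 C=6)
Step 6: fill(A) -> (A=4 B=0 C=6)
Step 7: empty(A) -> (A=0 B=0 C=6)
Step 8: fill(A) -> (A=4 B=0 C=6)
Step 9: fill(B) -> (A=4 B=5 C=6)
Step 10: empty(A) -> (A=0 B=5 C=6)

Answer: 0 5 6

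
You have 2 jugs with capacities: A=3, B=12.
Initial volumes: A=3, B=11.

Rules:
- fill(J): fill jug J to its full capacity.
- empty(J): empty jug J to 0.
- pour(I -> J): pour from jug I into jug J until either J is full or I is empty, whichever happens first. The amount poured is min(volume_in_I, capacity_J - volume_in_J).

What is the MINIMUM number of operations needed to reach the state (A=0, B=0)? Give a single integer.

BFS from (A=3, B=11). One shortest path:
  1. empty(A) -> (A=0 B=11)
  2. empty(B) -> (A=0 B=0)
Reached target in 2 moves.

Answer: 2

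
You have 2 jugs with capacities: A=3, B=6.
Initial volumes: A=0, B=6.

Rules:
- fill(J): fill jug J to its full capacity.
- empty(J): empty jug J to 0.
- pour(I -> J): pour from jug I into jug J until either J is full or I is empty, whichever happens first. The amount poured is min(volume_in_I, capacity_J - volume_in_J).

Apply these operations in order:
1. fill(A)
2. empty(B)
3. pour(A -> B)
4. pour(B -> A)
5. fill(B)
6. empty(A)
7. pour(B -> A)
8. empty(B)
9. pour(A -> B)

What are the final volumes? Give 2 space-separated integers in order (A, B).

Step 1: fill(A) -> (A=3 B=6)
Step 2: empty(B) -> (A=3 B=0)
Step 3: pour(A -> B) -> (A=0 B=3)
Step 4: pour(B -> A) -> (A=3 B=0)
Step 5: fill(B) -> (A=3 B=6)
Step 6: empty(A) -> (A=0 B=6)
Step 7: pour(B -> A) -> (A=3 B=3)
Step 8: empty(B) -> (A=3 B=0)
Step 9: pour(A -> B) -> (A=0 B=3)

Answer: 0 3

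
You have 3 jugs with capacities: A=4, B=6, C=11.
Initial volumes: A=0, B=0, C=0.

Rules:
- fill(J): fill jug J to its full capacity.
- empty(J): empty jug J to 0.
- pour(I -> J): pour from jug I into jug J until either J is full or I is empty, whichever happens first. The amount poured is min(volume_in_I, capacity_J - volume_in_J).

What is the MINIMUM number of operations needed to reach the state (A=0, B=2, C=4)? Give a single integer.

Answer: 3

Derivation:
BFS from (A=0, B=0, C=0). One shortest path:
  1. fill(B) -> (A=0 B=6 C=0)
  2. pour(B -> A) -> (A=4 B=2 C=0)
  3. pour(A -> C) -> (A=0 B=2 C=4)
Reached target in 3 moves.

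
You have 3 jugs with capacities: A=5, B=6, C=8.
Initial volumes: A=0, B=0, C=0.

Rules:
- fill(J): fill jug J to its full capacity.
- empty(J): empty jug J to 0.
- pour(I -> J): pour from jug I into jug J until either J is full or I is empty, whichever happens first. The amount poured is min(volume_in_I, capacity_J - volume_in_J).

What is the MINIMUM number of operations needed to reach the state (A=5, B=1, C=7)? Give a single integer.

BFS from (A=0, B=0, C=0). One shortest path:
  1. fill(A) -> (A=5 B=0 C=0)
  2. fill(C) -> (A=5 B=0 C=8)
  3. pour(A -> B) -> (A=0 B=5 C=8)
  4. pour(C -> B) -> (A=0 B=6 C=7)
  5. pour(B -> A) -> (A=5 B=1 C=7)
Reached target in 5 moves.

Answer: 5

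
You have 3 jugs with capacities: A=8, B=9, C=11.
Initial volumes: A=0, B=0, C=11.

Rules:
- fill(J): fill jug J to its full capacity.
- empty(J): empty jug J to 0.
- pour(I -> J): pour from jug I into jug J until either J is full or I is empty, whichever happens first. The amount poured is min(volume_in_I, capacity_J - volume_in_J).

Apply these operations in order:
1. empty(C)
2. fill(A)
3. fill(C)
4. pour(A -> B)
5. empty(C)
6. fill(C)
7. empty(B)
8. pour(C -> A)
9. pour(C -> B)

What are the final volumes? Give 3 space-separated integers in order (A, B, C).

Step 1: empty(C) -> (A=0 B=0 C=0)
Step 2: fill(A) -> (A=8 B=0 C=0)
Step 3: fill(C) -> (A=8 B=0 C=11)
Step 4: pour(A -> B) -> (A=0 B=8 C=11)
Step 5: empty(C) -> (A=0 B=8 C=0)
Step 6: fill(C) -> (A=0 B=8 C=11)
Step 7: empty(B) -> (A=0 B=0 C=11)
Step 8: pour(C -> A) -> (A=8 B=0 C=3)
Step 9: pour(C -> B) -> (A=8 B=3 C=0)

Answer: 8 3 0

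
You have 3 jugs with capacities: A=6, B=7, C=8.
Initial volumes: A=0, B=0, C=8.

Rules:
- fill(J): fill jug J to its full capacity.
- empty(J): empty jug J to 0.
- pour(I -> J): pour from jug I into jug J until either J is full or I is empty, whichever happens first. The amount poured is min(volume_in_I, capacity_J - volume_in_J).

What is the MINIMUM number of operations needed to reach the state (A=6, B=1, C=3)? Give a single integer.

BFS from (A=0, B=0, C=8). One shortest path:
  1. pour(C -> A) -> (A=6 B=0 C=2)
  2. empty(A) -> (A=0 B=0 C=2)
  3. pour(C -> B) -> (A=0 B=2 C=0)
  4. fill(C) -> (A=0 B=2 C=8)
  5. pour(C -> B) -> (A=0 B=7 C=3)
  6. pour(B -> A) -> (A=6 B=1 C=3)
Reached target in 6 moves.

Answer: 6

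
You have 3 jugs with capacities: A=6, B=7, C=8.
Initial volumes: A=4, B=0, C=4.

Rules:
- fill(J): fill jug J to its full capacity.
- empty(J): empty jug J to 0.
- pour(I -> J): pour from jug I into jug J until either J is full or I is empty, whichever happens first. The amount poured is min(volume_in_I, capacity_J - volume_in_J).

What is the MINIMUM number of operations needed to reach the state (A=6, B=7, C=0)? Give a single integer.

BFS from (A=4, B=0, C=4). One shortest path:
  1. fill(A) -> (A=6 B=0 C=4)
  2. fill(B) -> (A=6 B=7 C=4)
  3. empty(C) -> (A=6 B=7 C=0)
Reached target in 3 moves.

Answer: 3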